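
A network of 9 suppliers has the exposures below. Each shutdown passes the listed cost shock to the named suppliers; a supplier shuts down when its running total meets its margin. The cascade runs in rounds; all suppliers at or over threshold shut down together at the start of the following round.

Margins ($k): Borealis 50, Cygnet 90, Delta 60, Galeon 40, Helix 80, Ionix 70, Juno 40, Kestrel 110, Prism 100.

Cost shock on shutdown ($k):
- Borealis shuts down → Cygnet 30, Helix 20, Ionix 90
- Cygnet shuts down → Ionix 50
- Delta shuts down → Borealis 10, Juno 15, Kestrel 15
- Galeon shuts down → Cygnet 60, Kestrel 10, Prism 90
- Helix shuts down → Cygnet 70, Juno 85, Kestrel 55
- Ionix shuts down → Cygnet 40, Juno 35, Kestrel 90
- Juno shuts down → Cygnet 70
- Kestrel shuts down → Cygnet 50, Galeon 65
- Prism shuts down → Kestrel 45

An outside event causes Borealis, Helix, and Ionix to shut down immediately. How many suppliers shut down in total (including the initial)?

Round 1 — Borealis, Helix, Ionix shut down (initial).
  Cygnet: +30+70+40 → 140 ≥ 90
  Juno: +85+35 → 120 ≥ 40
  Kestrel: +55+90 → 145 ≥ 110
Round 2 — Cygnet, Juno, Kestrel shut down.
  Galeon: +65 → 65 ≥ 40
Round 3 — Galeon shuts down.
  Prism: +90 → 90 < 100
No further shutdowns.

7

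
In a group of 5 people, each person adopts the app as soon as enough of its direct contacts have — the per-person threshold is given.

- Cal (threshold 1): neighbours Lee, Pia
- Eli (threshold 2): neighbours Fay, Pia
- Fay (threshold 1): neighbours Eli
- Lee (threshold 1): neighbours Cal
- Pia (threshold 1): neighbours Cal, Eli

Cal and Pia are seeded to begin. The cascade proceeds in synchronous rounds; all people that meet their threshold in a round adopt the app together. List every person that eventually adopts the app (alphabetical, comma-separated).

Cal, Lee, Pia

Round 1 — Cal, Pia adopt the app (initial).
Round 2 — checking thresholds:
  Eli: 1 of 2 neighbours < 2, below threshold.
  Lee: 1 of 1 neighbours ≥ 1, adopts the app.
Round 3 — no new adoptions; cascade stops.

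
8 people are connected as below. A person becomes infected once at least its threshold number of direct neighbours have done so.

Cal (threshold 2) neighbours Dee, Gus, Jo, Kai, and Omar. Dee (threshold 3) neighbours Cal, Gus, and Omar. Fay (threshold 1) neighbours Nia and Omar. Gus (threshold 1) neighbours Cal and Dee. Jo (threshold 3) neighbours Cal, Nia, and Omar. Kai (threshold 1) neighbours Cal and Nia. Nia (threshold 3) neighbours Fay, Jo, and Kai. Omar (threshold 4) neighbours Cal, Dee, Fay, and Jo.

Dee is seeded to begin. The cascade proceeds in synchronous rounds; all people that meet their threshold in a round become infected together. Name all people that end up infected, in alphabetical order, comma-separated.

Round 1 — Dee becomes infected (initial).
Round 2 — checking thresholds:
  Cal: 1 of 5 neighbours < 2, not yet.
  Gus: 1 of 2 neighbours ≥ 1, becomes infected.
  Omar: 1 of 4 neighbours < 4, not yet.
Round 3 — checking thresholds:
  Cal: 2 of 5 neighbours ≥ 2, becomes infected.
  Omar: 1 of 4 neighbours < 4, not yet.
Round 4 — checking thresholds:
  Jo: 1 of 3 neighbours < 3, not yet.
  Kai: 1 of 2 neighbours ≥ 1, becomes infected.
  Omar: 2 of 4 neighbours < 4, not yet.
Round 5 — no new infections; cascade stops.

Cal, Dee, Gus, Kai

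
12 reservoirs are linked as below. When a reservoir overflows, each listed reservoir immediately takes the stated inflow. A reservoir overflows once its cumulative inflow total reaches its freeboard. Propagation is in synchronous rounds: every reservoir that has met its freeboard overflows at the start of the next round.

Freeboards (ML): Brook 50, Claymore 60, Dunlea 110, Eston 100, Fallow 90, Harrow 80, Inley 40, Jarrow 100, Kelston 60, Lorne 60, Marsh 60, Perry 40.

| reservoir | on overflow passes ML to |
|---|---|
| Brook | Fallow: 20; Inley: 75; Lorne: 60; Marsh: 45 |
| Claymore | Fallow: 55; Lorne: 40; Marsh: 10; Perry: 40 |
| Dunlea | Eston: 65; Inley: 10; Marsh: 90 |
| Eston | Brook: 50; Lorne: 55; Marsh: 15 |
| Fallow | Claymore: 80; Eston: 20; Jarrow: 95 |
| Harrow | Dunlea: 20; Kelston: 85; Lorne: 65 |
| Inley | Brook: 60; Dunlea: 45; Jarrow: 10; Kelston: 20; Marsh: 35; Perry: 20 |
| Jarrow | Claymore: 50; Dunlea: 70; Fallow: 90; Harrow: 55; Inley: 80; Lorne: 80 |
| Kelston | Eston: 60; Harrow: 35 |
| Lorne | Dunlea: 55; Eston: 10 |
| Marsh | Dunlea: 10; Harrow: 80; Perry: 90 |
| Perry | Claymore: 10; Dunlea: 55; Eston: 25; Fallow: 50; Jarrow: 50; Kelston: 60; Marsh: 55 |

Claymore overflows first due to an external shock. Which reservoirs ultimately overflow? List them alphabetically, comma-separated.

Round 1 — Claymore overflows (initial).
  Fallow: +55 → 55 < 90
  Lorne: +40 → 40 < 60
  Marsh: +10 → 10 < 60
  Perry: +40 → 40 ≥ 40
Round 2 — Perry overflows.
  Dunlea: +55 → 55 < 110
  Eston: +25 → 25 < 100
  Fallow: +50 → 105 ≥ 90
  Jarrow: +50 → 50 < 100
  Kelston: +60 → 60 ≥ 60
  Marsh: +55 → 65 ≥ 60
Round 3 — Fallow, Kelston, Marsh overflow.
  Dunlea: +10 → 65 < 110
  Eston: +20+60 → 105 ≥ 100
  Harrow: +35+80 → 115 ≥ 80
  Jarrow: +95 → 145 ≥ 100
Round 4 — Eston, Harrow, Jarrow overflow.
  Brook: +50 → 50 ≥ 50
  Dunlea: +20+70 → 155 ≥ 110
  Inley: +80 → 80 ≥ 40
  Lorne: +55+65+80 → 240 ≥ 60
Round 5 — Brook, Dunlea, Inley, Lorne overflow.
No further overflows.

Brook, Claymore, Dunlea, Eston, Fallow, Harrow, Inley, Jarrow, Kelston, Lorne, Marsh, Perry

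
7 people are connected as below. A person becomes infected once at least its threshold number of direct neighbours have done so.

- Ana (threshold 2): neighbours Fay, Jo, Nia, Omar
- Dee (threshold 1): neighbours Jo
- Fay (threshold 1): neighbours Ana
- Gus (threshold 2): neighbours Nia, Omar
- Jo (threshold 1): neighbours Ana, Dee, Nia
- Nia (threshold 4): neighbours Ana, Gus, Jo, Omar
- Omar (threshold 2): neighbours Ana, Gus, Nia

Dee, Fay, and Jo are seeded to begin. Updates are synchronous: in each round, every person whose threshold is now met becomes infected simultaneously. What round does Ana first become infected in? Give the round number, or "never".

2

Round 1 — Dee, Fay, Jo become infected (initial).
Round 2 — checking thresholds:
  Ana: 2 of 4 neighbours ≥ 2, becomes infected.
  Nia: 1 of 4 neighbours < 4, holds.
Round 3 — no new infections; cascade stops.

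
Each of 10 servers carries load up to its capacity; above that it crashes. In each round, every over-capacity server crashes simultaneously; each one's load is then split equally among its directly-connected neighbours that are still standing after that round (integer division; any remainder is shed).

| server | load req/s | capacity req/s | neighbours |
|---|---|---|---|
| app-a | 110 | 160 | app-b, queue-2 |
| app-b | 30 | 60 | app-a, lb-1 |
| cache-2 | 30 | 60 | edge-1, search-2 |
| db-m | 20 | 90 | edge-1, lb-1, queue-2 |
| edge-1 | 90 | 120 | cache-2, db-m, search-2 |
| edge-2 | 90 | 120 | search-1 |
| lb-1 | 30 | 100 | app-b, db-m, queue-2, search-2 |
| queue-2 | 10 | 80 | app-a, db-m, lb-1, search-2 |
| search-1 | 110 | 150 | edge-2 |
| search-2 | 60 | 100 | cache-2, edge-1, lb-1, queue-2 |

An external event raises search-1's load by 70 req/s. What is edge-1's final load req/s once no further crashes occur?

Round 1 — search-1 at 180 > 150. search-1 crashes.
  search-1 sheds 180 req/s to edge-2: 180 each.
    edge-2: 90+180 = 270 > 120
Round 2 — edge-2 crashes.
  edge-2 sheds 270 req/s: no online neighbours, lost.
No further crashes.

90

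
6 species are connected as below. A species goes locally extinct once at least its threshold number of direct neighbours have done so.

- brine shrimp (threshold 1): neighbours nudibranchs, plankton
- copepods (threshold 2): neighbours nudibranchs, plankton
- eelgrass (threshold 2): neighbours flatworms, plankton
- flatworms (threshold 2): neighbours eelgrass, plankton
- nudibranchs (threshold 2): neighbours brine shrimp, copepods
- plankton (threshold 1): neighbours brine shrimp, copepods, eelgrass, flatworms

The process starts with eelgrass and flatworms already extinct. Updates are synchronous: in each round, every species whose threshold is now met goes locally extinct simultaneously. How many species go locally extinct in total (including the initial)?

Round 1 — eelgrass, flatworms go locally extinct (initial).
Round 2 — checking thresholds:
  plankton: 2 of 4 neighbours ≥ 1, goes locally extinct.
Round 3 — checking thresholds:
  brine shrimp: 1 of 2 neighbours ≥ 1, goes locally extinct.
  copepods: 1 of 2 neighbours < 2, below threshold.
Round 4 — no new extinctions; cascade stops.

4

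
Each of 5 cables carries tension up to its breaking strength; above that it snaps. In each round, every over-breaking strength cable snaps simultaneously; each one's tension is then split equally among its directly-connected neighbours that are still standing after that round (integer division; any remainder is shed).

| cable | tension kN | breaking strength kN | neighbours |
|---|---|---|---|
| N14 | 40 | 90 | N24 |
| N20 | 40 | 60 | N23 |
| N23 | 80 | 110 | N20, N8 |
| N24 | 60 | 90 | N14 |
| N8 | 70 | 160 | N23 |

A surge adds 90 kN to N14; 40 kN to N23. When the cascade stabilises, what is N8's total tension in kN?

Round 1 — N14 at 130 > 90; N23 at 120 > 110. N14, N23 snap.
  N14 sheds 130 kN to N24: 130 each.
    N24: 60+130 = 190 > 90
  N23 sheds 120 kN to N20, N8: 60 each.
    N20: 40+60 = 100 > 60
    N8: 70+60 = 130 ≤ 160
Round 2 — N20, N24 snap.
  N20 sheds 100 kN: no online neighbours, lost.
  N24 sheds 190 kN: no online neighbours, lost.
No further breaks.

130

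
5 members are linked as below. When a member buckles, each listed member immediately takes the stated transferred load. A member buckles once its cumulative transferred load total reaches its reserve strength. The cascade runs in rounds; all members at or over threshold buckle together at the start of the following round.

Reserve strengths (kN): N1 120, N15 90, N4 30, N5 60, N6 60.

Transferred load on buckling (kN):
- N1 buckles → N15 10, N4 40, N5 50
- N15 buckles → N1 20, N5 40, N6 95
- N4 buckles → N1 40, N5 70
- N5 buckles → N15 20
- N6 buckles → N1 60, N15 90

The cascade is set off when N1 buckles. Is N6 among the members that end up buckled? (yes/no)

Round 1 — N1 buckles (initial).
  N15: +10 → 10 < 90
  N4: +40 → 40 ≥ 30
  N5: +50 → 50 < 60
Round 2 — N4 buckles.
  N5: +70 → 120 ≥ 60
Round 3 — N5 buckles.
  N15: +20 → 30 < 90
No further bucklings.

no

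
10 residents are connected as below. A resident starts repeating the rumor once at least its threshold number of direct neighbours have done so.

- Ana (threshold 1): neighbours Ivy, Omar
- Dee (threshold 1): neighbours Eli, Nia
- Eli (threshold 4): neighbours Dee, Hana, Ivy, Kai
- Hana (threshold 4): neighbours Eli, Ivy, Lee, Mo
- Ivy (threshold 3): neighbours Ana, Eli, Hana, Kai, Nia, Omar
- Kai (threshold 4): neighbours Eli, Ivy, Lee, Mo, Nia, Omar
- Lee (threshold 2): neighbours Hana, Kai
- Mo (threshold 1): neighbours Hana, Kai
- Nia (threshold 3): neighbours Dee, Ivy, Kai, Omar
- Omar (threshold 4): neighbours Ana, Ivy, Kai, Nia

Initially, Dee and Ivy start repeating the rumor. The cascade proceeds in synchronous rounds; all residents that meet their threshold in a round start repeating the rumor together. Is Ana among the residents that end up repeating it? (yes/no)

Round 1 — Dee, Ivy start repeating the rumor (initial).
Round 2 — checking thresholds:
  Ana: 1 of 2 neighbours ≥ 1, starts repeating the rumor.
  Eli: 2 of 4 neighbours < 4, holds.
  Hana: 1 of 4 neighbours < 4, holds.
  Kai: 1 of 6 neighbours < 4, holds.
  Nia: 2 of 4 neighbours < 3, holds.
  Omar: 1 of 4 neighbours < 4, holds.
Round 3 — no new spreads; cascade stops.

yes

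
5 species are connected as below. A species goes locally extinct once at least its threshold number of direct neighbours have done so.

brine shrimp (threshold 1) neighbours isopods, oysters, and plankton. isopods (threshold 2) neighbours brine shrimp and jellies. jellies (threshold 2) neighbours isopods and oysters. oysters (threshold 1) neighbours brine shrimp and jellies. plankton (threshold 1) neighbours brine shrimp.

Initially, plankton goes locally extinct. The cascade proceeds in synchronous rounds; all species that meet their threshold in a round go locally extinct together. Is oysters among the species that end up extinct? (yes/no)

Round 1 — plankton goes locally extinct (initial).
Round 2 — checking thresholds:
  brine shrimp: 1 of 3 neighbours ≥ 1, goes locally extinct.
Round 3 — checking thresholds:
  isopods: 1 of 2 neighbours < 2, not yet.
  oysters: 1 of 2 neighbours ≥ 1, goes locally extinct.
Round 4 — no new extinctions; cascade stops.

yes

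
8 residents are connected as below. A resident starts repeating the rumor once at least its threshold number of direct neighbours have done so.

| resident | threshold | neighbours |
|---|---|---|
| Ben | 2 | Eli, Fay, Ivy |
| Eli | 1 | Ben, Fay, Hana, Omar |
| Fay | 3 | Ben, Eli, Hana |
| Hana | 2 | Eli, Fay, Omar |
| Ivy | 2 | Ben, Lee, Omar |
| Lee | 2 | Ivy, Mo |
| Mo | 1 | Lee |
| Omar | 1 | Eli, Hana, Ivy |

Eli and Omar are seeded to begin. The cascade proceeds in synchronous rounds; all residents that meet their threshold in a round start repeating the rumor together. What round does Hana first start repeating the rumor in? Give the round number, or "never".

2

Round 1 — Eli, Omar start repeating the rumor (initial).
Round 2 — checking thresholds:
  Ben: 1 of 3 neighbours < 2, holds.
  Fay: 1 of 3 neighbours < 3, holds.
  Hana: 2 of 3 neighbours ≥ 2, starts repeating the rumor.
  Ivy: 1 of 3 neighbours < 2, holds.
Round 3 — no new spreads; cascade stops.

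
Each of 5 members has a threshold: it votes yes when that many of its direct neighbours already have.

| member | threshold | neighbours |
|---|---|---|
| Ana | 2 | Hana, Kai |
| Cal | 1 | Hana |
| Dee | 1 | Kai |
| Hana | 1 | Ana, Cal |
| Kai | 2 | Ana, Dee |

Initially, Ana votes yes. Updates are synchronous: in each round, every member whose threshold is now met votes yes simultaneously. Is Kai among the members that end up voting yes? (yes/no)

no

Round 1 — Ana votes yes (initial).
Round 2 — checking thresholds:
  Hana: 1 of 2 neighbours ≥ 1, votes yes.
  Kai: 1 of 2 neighbours < 2, holds.
Round 3 — checking thresholds:
  Cal: 1 of 1 neighbours ≥ 1, votes yes.
  Kai: 1 of 2 neighbours < 2, holds.
Round 4 — no new yes votes; cascade stops.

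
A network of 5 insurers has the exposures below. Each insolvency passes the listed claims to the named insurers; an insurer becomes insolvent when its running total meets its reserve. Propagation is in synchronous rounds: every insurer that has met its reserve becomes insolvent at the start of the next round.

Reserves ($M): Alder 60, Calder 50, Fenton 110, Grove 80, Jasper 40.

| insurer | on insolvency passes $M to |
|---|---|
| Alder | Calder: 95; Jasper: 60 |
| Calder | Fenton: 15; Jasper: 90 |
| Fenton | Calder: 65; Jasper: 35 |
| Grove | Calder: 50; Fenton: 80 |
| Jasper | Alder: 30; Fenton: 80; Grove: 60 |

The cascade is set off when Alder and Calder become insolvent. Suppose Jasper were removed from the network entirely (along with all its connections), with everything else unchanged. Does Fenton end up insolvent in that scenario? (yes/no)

no

With Jasper removed:
Round 1 — Alder, Calder become insolvent (initial).
  Fenton: +15 → 15 < 110
No further insolvencies.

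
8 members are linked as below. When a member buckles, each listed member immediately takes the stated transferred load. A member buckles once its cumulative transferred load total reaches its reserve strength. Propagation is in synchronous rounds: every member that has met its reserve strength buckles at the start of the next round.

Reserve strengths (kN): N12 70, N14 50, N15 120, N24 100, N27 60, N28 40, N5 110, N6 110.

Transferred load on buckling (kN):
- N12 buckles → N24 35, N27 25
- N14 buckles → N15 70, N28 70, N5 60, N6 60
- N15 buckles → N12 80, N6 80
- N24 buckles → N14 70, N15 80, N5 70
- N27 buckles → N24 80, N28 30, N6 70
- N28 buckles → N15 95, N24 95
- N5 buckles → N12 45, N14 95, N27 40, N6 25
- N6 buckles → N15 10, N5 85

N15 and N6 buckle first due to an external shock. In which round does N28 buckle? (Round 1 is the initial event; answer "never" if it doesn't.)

never

Round 1 — N15, N6 buckle (initial).
  N12: +80 → 80 ≥ 70
  N5: +85 → 85 < 110
Round 2 — N12 buckles.
  N24: +35 → 35 < 100
  N27: +25 → 25 < 60
No further bucklings.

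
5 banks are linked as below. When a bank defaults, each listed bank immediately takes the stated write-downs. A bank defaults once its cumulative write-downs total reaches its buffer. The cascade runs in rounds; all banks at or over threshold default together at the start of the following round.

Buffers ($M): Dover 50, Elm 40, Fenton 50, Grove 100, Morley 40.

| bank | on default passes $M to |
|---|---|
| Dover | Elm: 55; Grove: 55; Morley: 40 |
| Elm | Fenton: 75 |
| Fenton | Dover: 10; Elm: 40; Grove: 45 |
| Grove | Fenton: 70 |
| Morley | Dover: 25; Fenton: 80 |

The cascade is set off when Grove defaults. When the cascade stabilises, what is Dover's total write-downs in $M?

10

Round 1 — Grove defaults (initial).
  Fenton: +70 → 70 ≥ 50
Round 2 — Fenton defaults.
  Dover: +10 → 10 < 50
  Elm: +40 → 40 ≥ 40
Round 3 — Elm defaults.
No further defaults.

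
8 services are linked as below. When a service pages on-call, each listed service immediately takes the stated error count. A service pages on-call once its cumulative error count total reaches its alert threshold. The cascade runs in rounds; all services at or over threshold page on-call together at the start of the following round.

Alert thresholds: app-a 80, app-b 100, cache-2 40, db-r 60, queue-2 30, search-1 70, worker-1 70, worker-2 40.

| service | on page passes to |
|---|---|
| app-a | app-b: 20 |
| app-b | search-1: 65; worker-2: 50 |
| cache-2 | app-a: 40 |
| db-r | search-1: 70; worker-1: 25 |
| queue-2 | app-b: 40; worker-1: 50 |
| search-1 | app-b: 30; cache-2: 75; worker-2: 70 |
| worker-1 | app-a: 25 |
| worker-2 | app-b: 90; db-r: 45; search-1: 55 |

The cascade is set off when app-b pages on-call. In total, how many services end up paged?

Round 1 — app-b pages on-call (initial).
  search-1: +65 → 65 < 70
  worker-2: +50 → 50 ≥ 40
Round 2 — worker-2 pages on-call.
  db-r: +45 → 45 < 60
  search-1: +55 → 120 ≥ 70
Round 3 — search-1 pages on-call.
  cache-2: +75 → 75 ≥ 40
Round 4 — cache-2 pages on-call.
  app-a: +40 → 40 < 80
No further pages.

4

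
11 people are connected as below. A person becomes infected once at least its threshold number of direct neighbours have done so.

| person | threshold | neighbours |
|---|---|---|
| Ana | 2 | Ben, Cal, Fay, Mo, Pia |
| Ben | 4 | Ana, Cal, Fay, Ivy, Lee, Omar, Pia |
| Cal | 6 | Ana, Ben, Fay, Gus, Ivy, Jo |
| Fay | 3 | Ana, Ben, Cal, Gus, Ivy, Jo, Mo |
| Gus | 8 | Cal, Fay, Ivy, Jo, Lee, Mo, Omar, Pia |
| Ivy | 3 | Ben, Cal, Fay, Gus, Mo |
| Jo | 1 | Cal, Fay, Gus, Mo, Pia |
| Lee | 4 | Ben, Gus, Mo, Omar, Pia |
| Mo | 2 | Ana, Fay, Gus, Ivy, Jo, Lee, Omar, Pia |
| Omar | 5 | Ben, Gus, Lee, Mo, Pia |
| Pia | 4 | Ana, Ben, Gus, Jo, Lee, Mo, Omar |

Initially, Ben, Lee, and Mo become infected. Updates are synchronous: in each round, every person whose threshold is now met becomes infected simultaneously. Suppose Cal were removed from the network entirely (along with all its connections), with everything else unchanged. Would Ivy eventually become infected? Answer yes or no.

With Cal removed:
Round 1 — Ben, Lee, Mo become infected (initial).
Round 2 — checking thresholds:
  Ana: 2 of 4 neighbours ≥ 2, becomes infected.
  Fay: 2 of 6 neighbours < 3, holds.
  Gus: 2 of 7 neighbours < 8, holds.
  Ivy: 2 of 4 neighbours < 3, holds.
  Jo: 1 of 4 neighbours ≥ 1, becomes infected.
  Omar: 3 of 5 neighbours < 5, holds.
  Pia: 3 of 7 neighbours < 4, holds.
Round 3 — checking thresholds:
  Fay: 4 of 6 neighbours ≥ 3, becomes infected.
  Gus: 3 of 7 neighbours < 8, holds.
  Ivy: 2 of 4 neighbours < 3, holds.
  Omar: 3 of 5 neighbours < 5, holds.
  Pia: 5 of 7 neighbours ≥ 4, becomes infected.
Round 4 — checking thresholds:
  Gus: 5 of 7 neighbours < 8, holds.
  Ivy: 3 of 4 neighbours ≥ 3, becomes infected.
  Omar: 4 of 5 neighbours < 5, holds.
Round 5 — no new infections; cascade stops.

yes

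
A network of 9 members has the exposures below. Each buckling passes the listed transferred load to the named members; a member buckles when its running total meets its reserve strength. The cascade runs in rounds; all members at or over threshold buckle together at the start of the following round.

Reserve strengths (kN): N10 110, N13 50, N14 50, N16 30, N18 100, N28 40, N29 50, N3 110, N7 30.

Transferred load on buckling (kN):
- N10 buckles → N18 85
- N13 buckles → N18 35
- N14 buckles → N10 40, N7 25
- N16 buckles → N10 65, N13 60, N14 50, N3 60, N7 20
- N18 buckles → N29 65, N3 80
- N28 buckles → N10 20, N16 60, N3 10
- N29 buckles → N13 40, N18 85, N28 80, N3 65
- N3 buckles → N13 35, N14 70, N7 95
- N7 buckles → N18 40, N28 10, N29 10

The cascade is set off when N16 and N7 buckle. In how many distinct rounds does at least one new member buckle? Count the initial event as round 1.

Round 1 — N16, N7 buckle (initial).
  N10: +65 → 65 < 110
  N13: +60 → 60 ≥ 50
  N14: +50 → 50 ≥ 50
  N18: +40 → 40 < 100
  N28: +10 → 10 < 40
  N29: +10 → 10 < 50
  N3: +60 → 60 < 110
Round 2 — N13, N14 buckle.
  N10: +40 → 105 < 110
  N18: +35 → 75 < 100
No further bucklings.

2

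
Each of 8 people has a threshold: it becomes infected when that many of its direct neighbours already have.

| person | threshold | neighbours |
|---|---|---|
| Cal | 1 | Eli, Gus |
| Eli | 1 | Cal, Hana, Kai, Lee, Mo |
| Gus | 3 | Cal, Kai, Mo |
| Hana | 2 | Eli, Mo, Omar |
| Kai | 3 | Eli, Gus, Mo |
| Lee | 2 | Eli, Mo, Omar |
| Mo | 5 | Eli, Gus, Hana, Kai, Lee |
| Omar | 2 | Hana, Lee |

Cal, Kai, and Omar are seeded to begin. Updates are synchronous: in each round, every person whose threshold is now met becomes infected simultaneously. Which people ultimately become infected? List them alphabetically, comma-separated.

Round 1 — Cal, Kai, Omar become infected (initial).
Round 2 — checking thresholds:
  Eli: 2 of 5 neighbours ≥ 1, becomes infected.
  Gus: 2 of 3 neighbours < 3, below threshold.
  Hana: 1 of 3 neighbours < 2, below threshold.
  Lee: 1 of 3 neighbours < 2, below threshold.
  Mo: 1 of 5 neighbours < 5, below threshold.
Round 3 — checking thresholds:
  Gus: 2 of 3 neighbours < 3, below threshold.
  Hana: 2 of 3 neighbours ≥ 2, becomes infected.
  Lee: 2 of 3 neighbours ≥ 2, becomes infected.
  Mo: 2 of 5 neighbours < 5, below threshold.
Round 4 — no new infections; cascade stops.

Cal, Eli, Hana, Kai, Lee, Omar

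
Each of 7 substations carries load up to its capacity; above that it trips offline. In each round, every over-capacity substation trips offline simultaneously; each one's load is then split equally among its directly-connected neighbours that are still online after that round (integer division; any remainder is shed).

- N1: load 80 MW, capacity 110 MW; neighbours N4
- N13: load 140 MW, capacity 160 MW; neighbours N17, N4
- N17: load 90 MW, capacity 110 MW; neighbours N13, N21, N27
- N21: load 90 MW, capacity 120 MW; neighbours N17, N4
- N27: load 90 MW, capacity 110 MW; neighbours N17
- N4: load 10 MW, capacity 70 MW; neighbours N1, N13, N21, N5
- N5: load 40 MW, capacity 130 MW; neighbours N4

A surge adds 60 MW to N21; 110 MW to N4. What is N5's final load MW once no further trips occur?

Round 1 — N21 at 150 > 120; N4 at 120 > 70. N21, N4 trip offline.
  N21 sheds 150 MW to N17: 150 each.
    N17: 90+150 = 240 > 110
  N4 sheds 120 MW to N1, N13, N5: 40 each.
    N1: 80+40 = 120 > 110
    N13: 140+40 = 180 > 160
    N5: 40+40 = 80 ≤ 130
Round 2 — N1, N13, N17 trip offline.
  N1 sheds 120 MW: no online neighbours, lost.
  N13 sheds 180 MW: no online neighbours, lost.
  N17 sheds 240 MW to N27: 240 each.
    N27: 90+240 = 330 > 110
Round 3 — N27 trips offline.
  N27 sheds 330 MW: no online neighbours, lost.
No further trips.

80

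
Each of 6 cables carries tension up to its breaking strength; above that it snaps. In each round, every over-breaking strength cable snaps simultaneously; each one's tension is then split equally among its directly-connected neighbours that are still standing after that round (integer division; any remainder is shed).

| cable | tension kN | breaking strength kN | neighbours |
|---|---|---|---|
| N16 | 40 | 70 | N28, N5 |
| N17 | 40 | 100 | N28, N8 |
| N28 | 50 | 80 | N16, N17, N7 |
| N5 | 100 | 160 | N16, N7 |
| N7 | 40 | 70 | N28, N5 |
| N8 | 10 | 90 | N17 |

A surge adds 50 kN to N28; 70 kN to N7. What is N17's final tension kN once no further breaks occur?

Round 1 — N28 at 100 > 80; N7 at 110 > 70. N28, N7 snap.
  N28 sheds 100 kN to N16, N17: 50 each.
    N16: 40+50 = 90 > 70
    N17: 40+50 = 90 ≤ 100
  N7 sheds 110 kN to N5: 110 each.
    N5: 100+110 = 210 > 160
Round 2 — N16, N5 snap.
  N16 sheds 90 kN: no online neighbours, lost.
  N5 sheds 210 kN: no online neighbours, lost.
No further breaks.

90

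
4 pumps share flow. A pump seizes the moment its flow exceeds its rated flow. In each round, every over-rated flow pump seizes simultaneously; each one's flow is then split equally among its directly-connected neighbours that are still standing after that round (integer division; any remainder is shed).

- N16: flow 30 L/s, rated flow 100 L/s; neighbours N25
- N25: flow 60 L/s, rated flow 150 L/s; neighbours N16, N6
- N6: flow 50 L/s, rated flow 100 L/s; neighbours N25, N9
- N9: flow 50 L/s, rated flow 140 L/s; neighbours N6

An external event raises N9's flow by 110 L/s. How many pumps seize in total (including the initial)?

4

Round 1 — N9 at 160 > 140. N9 seizes.
  N9 sheds 160 L/s to N6: 160 each.
    N6: 50+160 = 210 > 100
Round 2 — N6 seizes.
  N6 sheds 210 L/s to N25: 210 each.
    N25: 60+210 = 270 > 150
Round 3 — N25 seizes.
  N25 sheds 270 L/s to N16: 270 each.
    N16: 30+270 = 300 > 100
Round 4 — N16 seizes.
  N16 sheds 300 L/s: no online neighbours, lost.
No further seizures.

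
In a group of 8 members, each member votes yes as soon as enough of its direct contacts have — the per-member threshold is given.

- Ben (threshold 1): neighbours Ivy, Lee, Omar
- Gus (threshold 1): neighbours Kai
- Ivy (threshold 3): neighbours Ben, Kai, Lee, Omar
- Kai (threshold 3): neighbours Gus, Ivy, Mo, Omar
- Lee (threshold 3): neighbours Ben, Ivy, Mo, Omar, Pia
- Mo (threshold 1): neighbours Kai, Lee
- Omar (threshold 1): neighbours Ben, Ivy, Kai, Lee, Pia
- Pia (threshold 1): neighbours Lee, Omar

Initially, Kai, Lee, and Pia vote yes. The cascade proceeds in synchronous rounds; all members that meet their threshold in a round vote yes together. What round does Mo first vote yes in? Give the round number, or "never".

2

Round 1 — Kai, Lee, Pia vote yes (initial).
Round 2 — checking thresholds:
  Ben: 1 of 3 neighbours ≥ 1, votes yes.
  Gus: 1 of 1 neighbours ≥ 1, votes yes.
  Ivy: 2 of 4 neighbours < 3, below threshold.
  Mo: 2 of 2 neighbours ≥ 1, votes yes.
  Omar: 3 of 5 neighbours ≥ 1, votes yes.
Round 3 — checking thresholds:
  Ivy: 4 of 4 neighbours ≥ 3, votes yes.
Round 4 — no new yes votes; cascade stops.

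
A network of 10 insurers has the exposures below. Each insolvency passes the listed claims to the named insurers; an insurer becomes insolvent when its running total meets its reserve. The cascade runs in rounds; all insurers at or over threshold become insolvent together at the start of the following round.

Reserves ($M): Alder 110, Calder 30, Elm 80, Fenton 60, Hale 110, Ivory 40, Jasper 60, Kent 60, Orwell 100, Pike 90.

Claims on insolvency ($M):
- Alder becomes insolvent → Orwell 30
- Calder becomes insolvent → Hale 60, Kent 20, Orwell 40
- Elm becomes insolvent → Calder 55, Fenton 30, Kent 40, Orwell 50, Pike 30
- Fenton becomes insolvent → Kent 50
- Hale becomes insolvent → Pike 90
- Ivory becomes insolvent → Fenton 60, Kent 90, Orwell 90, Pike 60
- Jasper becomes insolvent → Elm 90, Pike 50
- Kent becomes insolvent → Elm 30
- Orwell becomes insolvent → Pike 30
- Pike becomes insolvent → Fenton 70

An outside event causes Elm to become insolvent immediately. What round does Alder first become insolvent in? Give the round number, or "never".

never

Round 1 — Elm becomes insolvent (initial).
  Calder: +55 → 55 ≥ 30
  Fenton: +30 → 30 < 60
  Kent: +40 → 40 < 60
  Orwell: +50 → 50 < 100
  Pike: +30 → 30 < 90
Round 2 — Calder becomes insolvent.
  Hale: +60 → 60 < 110
  Kent: +20 → 60 ≥ 60
  Orwell: +40 → 90 < 100
Round 3 — Kent becomes insolvent.
No further insolvencies.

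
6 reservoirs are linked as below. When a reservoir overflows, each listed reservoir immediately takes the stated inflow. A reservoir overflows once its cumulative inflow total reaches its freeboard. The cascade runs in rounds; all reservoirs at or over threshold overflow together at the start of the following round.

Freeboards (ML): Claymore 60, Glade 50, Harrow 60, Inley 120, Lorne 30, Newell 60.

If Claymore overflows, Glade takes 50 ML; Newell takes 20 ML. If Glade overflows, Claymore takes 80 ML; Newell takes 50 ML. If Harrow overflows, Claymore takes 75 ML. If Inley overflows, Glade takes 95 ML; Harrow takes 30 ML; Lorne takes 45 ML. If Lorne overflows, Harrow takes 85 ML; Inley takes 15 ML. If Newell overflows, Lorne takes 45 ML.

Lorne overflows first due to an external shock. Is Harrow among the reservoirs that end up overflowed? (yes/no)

Round 1 — Lorne overflows (initial).
  Harrow: +85 → 85 ≥ 60
  Inley: +15 → 15 < 120
Round 2 — Harrow overflows.
  Claymore: +75 → 75 ≥ 60
Round 3 — Claymore overflows.
  Glade: +50 → 50 ≥ 50
  Newell: +20 → 20 < 60
Round 4 — Glade overflows.
  Newell: +50 → 70 ≥ 60
Round 5 — Newell overflows.
No further overflows.

yes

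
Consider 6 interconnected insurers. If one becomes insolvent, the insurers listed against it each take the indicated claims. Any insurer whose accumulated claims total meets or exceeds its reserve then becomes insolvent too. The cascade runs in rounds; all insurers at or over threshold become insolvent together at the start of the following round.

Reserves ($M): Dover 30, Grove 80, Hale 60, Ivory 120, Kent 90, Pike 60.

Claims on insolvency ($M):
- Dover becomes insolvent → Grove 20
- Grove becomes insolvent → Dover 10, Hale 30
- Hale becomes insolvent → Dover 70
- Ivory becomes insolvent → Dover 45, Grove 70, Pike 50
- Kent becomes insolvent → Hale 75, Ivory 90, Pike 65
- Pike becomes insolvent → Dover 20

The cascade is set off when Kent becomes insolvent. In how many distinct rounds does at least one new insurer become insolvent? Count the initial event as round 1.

3

Round 1 — Kent becomes insolvent (initial).
  Hale: +75 → 75 ≥ 60
  Ivory: +90 → 90 < 120
  Pike: +65 → 65 ≥ 60
Round 2 — Hale, Pike become insolvent.
  Dover: +70+20 → 90 ≥ 30
Round 3 — Dover becomes insolvent.
  Grove: +20 → 20 < 80
No further insolvencies.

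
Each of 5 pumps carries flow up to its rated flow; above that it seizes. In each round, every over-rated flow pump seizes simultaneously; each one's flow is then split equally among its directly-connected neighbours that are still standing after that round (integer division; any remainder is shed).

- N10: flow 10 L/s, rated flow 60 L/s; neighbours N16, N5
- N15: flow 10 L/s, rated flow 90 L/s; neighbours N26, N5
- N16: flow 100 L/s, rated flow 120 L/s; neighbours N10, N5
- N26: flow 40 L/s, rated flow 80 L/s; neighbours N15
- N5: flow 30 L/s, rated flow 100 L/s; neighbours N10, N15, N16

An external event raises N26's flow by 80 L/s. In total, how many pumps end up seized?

Round 1 — N26 at 120 > 80. N26 seizes.
  N26 sheds 120 L/s to N15: 120 each.
    N15: 10+120 = 130 > 90
Round 2 — N15 seizes.
  N15 sheds 130 L/s to N5: 130 each.
    N5: 30+130 = 160 > 100
Round 3 — N5 seizes.
  N5 sheds 160 L/s to N10, N16: 80 each.
    N10: 10+80 = 90 > 60
    N16: 100+80 = 180 > 120
Round 4 — N10, N16 seize.
  N10 sheds 90 L/s: no online neighbours, lost.
  N16 sheds 180 L/s: no online neighbours, lost.
No further seizures.

5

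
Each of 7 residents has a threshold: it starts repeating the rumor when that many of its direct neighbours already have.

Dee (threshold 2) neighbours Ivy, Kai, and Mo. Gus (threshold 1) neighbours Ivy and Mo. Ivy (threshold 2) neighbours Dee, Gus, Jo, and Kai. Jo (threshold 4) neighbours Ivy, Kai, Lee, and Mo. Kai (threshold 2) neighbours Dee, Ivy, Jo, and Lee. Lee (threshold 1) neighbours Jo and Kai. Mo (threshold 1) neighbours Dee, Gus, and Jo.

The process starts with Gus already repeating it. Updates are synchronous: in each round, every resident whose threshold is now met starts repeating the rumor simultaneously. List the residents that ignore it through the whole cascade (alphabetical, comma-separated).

Round 1 — Gus starts repeating the rumor (initial).
Round 2 — checking thresholds:
  Ivy: 1 of 4 neighbours < 2, not yet.
  Mo: 1 of 3 neighbours ≥ 1, starts repeating the rumor.
Round 3 — no new spreads; cascade stops.

Dee, Ivy, Jo, Kai, Lee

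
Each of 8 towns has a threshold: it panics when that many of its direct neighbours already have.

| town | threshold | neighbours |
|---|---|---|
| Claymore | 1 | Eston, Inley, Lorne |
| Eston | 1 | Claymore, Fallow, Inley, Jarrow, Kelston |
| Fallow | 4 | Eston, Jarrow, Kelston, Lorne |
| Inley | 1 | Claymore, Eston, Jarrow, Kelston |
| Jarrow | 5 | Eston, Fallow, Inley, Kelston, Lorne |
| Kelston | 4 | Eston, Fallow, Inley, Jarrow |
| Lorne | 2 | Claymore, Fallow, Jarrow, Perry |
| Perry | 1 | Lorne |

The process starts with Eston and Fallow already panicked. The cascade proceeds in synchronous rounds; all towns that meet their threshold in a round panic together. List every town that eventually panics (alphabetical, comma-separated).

Round 1 — Eston, Fallow panic (initial).
Round 2 — checking thresholds:
  Claymore: 1 of 3 neighbours ≥ 1, panics.
  Inley: 1 of 4 neighbours ≥ 1, panics.
  Jarrow: 2 of 5 neighbours < 5, below threshold.
  Kelston: 2 of 4 neighbours < 4, below threshold.
  Lorne: 1 of 4 neighbours < 2, below threshold.
Round 3 — checking thresholds:
  Jarrow: 3 of 5 neighbours < 5, below threshold.
  Kelston: 3 of 4 neighbours < 4, below threshold.
  Lorne: 2 of 4 neighbours ≥ 2, panics.
Round 4 — checking thresholds:
  Jarrow: 4 of 5 neighbours < 5, below threshold.
  Kelston: 3 of 4 neighbours < 4, below threshold.
  Perry: 1 of 1 neighbours ≥ 1, panics.
Round 5 — no new panics; cascade stops.

Claymore, Eston, Fallow, Inley, Lorne, Perry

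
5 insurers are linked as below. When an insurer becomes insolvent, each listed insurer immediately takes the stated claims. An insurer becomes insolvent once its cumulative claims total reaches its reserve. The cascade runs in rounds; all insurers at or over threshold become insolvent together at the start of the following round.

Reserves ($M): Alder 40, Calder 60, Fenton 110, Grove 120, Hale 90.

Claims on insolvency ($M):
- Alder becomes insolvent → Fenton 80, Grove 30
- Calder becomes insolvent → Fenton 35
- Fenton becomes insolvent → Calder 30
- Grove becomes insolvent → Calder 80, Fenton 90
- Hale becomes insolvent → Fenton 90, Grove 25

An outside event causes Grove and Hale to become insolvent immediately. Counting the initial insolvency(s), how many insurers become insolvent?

4

Round 1 — Grove, Hale become insolvent (initial).
  Calder: +80 → 80 ≥ 60
  Fenton: +90+90 → 180 ≥ 110
Round 2 — Calder, Fenton become insolvent.
No further insolvencies.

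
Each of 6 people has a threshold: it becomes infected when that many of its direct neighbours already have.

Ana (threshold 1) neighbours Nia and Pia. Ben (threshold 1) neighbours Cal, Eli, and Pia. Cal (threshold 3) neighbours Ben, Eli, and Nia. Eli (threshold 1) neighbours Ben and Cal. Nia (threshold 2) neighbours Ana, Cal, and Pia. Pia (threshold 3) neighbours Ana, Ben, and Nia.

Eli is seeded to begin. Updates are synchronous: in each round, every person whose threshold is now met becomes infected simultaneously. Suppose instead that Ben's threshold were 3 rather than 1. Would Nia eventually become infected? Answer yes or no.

With Ben's threshold at 3:
Round 1 — Eli becomes infected (initial).
Round 2 — no new infections; cascade stops.

no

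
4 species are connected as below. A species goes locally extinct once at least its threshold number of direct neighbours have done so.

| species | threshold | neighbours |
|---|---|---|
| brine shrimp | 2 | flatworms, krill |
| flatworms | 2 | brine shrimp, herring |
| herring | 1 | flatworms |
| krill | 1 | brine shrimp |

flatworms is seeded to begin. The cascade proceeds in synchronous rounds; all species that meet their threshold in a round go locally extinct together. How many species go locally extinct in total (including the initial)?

Round 1 — flatworms goes locally extinct (initial).
Round 2 — checking thresholds:
  brine shrimp: 1 of 2 neighbours < 2, not yet.
  herring: 1 of 1 neighbours ≥ 1, goes locally extinct.
Round 3 — no new extinctions; cascade stops.

2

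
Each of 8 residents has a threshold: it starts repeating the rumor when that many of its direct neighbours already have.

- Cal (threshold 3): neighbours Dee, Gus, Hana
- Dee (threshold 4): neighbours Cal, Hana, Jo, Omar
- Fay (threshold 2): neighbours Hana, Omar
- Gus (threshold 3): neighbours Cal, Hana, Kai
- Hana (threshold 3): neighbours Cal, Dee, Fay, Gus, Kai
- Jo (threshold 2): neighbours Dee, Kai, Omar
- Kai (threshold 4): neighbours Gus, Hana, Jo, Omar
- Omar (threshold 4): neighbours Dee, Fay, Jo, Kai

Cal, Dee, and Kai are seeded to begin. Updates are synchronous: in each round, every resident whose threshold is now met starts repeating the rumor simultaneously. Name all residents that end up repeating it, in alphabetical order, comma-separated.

Cal, Dee, Gus, Hana, Jo, Kai

Round 1 — Cal, Dee, Kai start repeating the rumor (initial).
Round 2 — checking thresholds:
  Gus: 2 of 3 neighbours < 3, not yet.
  Hana: 3 of 5 neighbours ≥ 3, starts repeating the rumor.
  Jo: 2 of 3 neighbours ≥ 2, starts repeating the rumor.
  Omar: 2 of 4 neighbours < 4, not yet.
Round 3 — checking thresholds:
  Fay: 1 of 2 neighbours < 2, not yet.
  Gus: 3 of 3 neighbours ≥ 3, starts repeating the rumor.
  Omar: 3 of 4 neighbours < 4, not yet.
Round 4 — no new spreads; cascade stops.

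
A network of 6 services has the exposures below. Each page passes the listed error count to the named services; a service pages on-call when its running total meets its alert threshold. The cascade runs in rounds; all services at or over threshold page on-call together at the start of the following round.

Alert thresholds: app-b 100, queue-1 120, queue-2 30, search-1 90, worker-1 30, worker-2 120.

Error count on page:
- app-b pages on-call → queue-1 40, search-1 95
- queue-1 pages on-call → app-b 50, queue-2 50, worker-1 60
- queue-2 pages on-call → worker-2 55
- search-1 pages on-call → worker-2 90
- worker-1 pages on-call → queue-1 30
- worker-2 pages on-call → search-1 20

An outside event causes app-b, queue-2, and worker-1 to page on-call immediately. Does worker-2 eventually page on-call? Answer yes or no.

yes

Round 1 — app-b, queue-2, worker-1 page on-call (initial).
  queue-1: +40+30 → 70 < 120
  search-1: +95 → 95 ≥ 90
  worker-2: +55 → 55 < 120
Round 2 — search-1 pages on-call.
  worker-2: +90 → 145 ≥ 120
Round 3 — worker-2 pages on-call.
No further pages.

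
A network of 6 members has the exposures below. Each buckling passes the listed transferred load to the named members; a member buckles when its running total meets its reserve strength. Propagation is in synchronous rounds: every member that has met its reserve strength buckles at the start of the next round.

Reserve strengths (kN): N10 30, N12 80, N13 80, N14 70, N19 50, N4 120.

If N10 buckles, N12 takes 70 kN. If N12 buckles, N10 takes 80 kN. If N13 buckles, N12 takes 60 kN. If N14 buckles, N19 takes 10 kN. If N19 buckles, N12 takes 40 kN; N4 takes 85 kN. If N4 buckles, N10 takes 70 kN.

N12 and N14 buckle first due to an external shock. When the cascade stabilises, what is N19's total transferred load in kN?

Round 1 — N12, N14 buckle (initial).
  N10: +80 → 80 ≥ 30
  N19: +10 → 10 < 50
Round 2 — N10 buckles.
No further bucklings.

10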